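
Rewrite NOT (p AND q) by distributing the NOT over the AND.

NOT p OR NOT q
De Morgan's: NOT(AND of terms) = OR of negations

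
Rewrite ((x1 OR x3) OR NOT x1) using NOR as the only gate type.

((((x1 NOR x3) NOR (x1 NOR x3)) NOR (x1 NOR x1)) NOR (((x1 NOR x3) NOR (x1 NOR x3)) NOR (x1 NOR x1)))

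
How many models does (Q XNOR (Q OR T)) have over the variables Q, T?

Satisfying assignments: (0,0), (1,0), (1,1)
Count: 3 out of 4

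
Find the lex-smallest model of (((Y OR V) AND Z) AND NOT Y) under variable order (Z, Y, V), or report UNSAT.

Z=1, Y=0, V=1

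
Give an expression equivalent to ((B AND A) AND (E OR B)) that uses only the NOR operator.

((((B NOR B) NOR (A NOR A)) NOR ((B NOR B) NOR (A NOR A))) NOR (((E NOR B) NOR (E NOR B)) NOR ((E NOR B) NOR (E NOR B))))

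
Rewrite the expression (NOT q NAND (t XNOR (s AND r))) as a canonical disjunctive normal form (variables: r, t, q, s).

(NOT r AND NOT t AND q AND NOT s) OR (NOT r AND NOT t AND q AND s) OR (NOT r AND t AND NOT q AND NOT s) OR (NOT r AND t AND NOT q AND s) OR (NOT r AND t AND q AND NOT s) OR (NOT r AND t AND q AND s) OR (r AND NOT t AND NOT q AND s) OR (r AND NOT t AND q AND NOT s) OR (r AND NOT t AND q AND s) OR (r AND t AND NOT q AND NOT s) OR (r AND t AND q AND NOT s) OR (r AND t AND q AND s)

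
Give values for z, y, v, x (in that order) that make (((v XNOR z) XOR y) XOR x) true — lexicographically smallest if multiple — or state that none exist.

z=0, y=0, v=0, x=0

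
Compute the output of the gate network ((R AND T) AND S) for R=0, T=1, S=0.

Substituting: ((0 AND 1) AND 0)
= 0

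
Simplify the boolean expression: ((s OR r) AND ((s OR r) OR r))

By absorption (E AND (E OR v) = E):
= (s OR r)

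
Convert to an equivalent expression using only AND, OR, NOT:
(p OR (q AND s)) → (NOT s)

NOT (p OR (q AND s)) OR (NOT s)
(Implication elimination: A → B = NOT A OR B)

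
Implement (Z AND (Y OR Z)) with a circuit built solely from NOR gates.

((Z NOR Z) NOR (((Y NOR Z) NOR (Y NOR Z)) NOR ((Y NOR Z) NOR (Y NOR Z))))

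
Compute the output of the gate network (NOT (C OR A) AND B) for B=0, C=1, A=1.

Substituting: (NOT (1 OR 1) AND 0)
= 0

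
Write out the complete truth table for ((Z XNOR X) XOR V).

V | X | Z | Output
------------------
0 | 0 | 0 | 1
0 | 0 | 1 | 0
0 | 1 | 0 | 0
0 | 1 | 1 | 1
1 | 0 | 0 | 0
1 | 0 | 1 | 1
1 | 1 | 0 | 1
1 | 1 | 1 | 0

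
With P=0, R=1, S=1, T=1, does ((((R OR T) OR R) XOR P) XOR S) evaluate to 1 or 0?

Substituting: ((((1 OR 1) OR 1) XOR 0) XOR 1)
= 0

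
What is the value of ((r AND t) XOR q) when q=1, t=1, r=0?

Substituting: ((0 AND 1) XOR 1)
= 1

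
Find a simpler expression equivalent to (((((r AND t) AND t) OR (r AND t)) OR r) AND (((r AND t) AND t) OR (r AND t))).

By absorption (E AND (E OR v) = E) then absorption (E OR (E AND v) = E):
= (r AND t)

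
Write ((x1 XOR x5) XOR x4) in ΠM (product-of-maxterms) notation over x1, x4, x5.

ΠM(0, 3, 5, 6) = (x1 OR x4 OR x5) AND (x1 OR NOT x4 OR NOT x5) AND (NOT x1 OR x4 OR NOT x5) AND (NOT x1 OR NOT x4 OR x5)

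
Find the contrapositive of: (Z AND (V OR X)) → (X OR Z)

Contrapositive: NOT (X OR Z) → NOT (Z AND (V OR X))
Note: A statement and its contrapositive are logically equivalent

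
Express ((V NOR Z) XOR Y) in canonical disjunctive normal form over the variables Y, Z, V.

(NOT Y AND NOT Z AND NOT V) OR (Y AND NOT Z AND V) OR (Y AND Z AND NOT V) OR (Y AND Z AND V)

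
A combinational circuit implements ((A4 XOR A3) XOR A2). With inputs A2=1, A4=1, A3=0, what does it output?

Substituting: ((1 XOR 0) XOR 1)
= 0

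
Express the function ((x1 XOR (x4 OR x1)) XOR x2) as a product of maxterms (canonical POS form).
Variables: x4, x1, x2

ΠM(0, 2, 5, 6) = (x4 OR x1 OR x2) AND (x4 OR NOT x1 OR x2) AND (NOT x4 OR x1 OR NOT x2) AND (NOT x4 OR NOT x1 OR x2)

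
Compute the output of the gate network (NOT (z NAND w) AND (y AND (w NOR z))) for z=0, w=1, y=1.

Substituting: (NOT (0 NAND 1) AND (1 AND (1 NOR 0)))
= 0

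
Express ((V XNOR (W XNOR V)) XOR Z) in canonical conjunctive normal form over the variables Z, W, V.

(Z OR W OR V) AND (Z OR W OR NOT V) AND (NOT Z OR NOT W OR V) AND (NOT Z OR NOT W OR NOT V)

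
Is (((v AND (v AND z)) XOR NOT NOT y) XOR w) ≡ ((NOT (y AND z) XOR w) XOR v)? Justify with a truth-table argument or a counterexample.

No. Counterexample: with y=0, w=0, v=0, z=0, Expression 1 = 0 but Expression 2 = 1.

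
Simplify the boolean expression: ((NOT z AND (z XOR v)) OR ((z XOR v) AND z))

By distribution ((E AND v) OR (E AND NOT v) = E):
= (z XOR v)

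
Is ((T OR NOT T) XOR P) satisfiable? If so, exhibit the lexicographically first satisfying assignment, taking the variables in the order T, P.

T=0, P=0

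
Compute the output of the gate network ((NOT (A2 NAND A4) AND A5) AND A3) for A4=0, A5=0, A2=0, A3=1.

Substituting: ((NOT (0 NAND 0) AND 0) AND 1)
= 0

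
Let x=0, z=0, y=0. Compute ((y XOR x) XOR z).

Substituting: ((0 XOR 0) XOR 0)
= 0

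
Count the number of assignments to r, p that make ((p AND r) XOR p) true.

Satisfying assignments: (0,1)
Count: 1 out of 4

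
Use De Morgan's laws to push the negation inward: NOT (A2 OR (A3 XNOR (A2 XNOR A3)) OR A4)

NOT A2 AND NOT (A3 XNOR (A2 XNOR A3)) AND NOT A4
De Morgan's: NOT(OR of terms) = AND of negations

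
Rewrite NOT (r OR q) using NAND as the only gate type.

(((r NAND r) NAND (q NAND q)) NAND ((r NAND r) NAND (q NAND q)))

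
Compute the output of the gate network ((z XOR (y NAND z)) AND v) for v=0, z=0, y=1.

Substituting: ((0 XOR (1 NAND 0)) AND 0)
= 0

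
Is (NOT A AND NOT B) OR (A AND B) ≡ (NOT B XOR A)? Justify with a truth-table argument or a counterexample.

Yes, they are equivalent — the two output columns agree on all 4 assignments:
A | B | Expression 1 | Expression 2
-----------------------------------
0 | 0 | 1 | 1
0 | 1 | 0 | 0
1 | 0 | 0 | 0
1 | 1 | 1 | 1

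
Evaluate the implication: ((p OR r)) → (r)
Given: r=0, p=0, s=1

Antecedent ((p OR r)) = 0; consequent (r) = 0.
0 → 0 = 1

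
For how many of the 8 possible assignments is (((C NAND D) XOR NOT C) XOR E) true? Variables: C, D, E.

Satisfying assignments: (0,0,1), (0,1,1), (1,0,0), (1,1,1)
Count: 4 out of 8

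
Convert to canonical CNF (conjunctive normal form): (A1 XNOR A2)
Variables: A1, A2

(A1 OR NOT A2) AND (NOT A1 OR A2)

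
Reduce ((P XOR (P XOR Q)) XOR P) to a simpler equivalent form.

By XOR self-cancellation ((E XOR v) XOR v = E):
= (P XOR Q)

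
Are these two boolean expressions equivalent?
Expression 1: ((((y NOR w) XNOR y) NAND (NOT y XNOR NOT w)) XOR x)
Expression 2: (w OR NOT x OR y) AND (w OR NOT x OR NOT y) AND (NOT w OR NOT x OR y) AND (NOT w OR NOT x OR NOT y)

Yes, they are equivalent — the two output columns agree on all 8 assignments:
w | x | y | Expression 1 | Expression 2
---------------------------------------
0 | 0 | 0 | 1 | 1
0 | 0 | 1 | 1 | 1
0 | 1 | 0 | 0 | 0
0 | 1 | 1 | 0 | 0
1 | 0 | 0 | 1 | 1
1 | 0 | 1 | 1 | 1
1 | 1 | 0 | 0 | 0
1 | 1 | 1 | 0 | 0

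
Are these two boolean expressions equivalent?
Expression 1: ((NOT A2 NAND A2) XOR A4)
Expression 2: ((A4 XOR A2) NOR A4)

No. Counterexample: with A4=0, A2=1, Expression 1 = 1 but Expression 2 = 0.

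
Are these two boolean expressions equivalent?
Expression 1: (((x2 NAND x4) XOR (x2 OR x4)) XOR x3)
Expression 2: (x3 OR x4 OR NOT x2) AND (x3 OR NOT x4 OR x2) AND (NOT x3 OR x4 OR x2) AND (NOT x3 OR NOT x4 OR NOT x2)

Yes, they are equivalent — the two output columns agree on all 8 assignments:
x3 | x4 | x2 | Expression 1 | Expression 2
------------------------------------------
0 | 0 | 0 | 1 | 1
0 | 0 | 1 | 0 | 0
0 | 1 | 0 | 0 | 0
0 | 1 | 1 | 1 | 1
1 | 0 | 0 | 0 | 0
1 | 0 | 1 | 1 | 1
1 | 1 | 0 | 1 | 1
1 | 1 | 1 | 0 | 0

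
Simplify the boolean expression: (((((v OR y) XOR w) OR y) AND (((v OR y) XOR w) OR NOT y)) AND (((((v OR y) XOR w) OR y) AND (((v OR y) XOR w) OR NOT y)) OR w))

By absorption (E AND (E OR v) = E) then distribution ((E OR v) AND (E OR NOT v) = E):
= ((v OR y) XOR w)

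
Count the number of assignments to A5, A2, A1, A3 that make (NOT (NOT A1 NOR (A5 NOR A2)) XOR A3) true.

Satisfying assignments: (0,0,0,0), (0,0,1,0), (0,1,0,0), (0,1,1,1), (1,0,0,0), (1,0,1,1), (1,1,0,0), (1,1,1,1)
Count: 8 out of 16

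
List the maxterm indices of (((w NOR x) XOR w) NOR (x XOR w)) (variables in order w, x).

ΠM(0, 1, 2, 3) = (w OR x) AND (w OR NOT x) AND (NOT w OR x) AND (NOT w OR NOT x)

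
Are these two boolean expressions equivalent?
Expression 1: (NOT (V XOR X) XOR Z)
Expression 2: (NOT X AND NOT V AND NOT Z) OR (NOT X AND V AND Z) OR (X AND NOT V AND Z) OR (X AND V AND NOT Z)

Yes, they are equivalent — the two output columns agree on all 8 assignments:
X | V | Z | Expression 1 | Expression 2
---------------------------------------
0 | 0 | 0 | 1 | 1
0 | 0 | 1 | 0 | 0
0 | 1 | 0 | 0 | 0
0 | 1 | 1 | 1 | 1
1 | 0 | 0 | 0 | 0
1 | 0 | 1 | 1 | 1
1 | 1 | 0 | 1 | 1
1 | 1 | 1 | 0 | 0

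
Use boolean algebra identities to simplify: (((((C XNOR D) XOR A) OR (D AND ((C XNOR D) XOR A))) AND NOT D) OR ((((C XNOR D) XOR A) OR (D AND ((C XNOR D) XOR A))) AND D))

By distribution ((E AND v) OR (E AND NOT v) = E) then absorption (E OR (E AND v) = E):
= ((C XNOR D) XOR A)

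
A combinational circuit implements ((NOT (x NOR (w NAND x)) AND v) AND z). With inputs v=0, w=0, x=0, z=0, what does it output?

Substituting: ((NOT (0 NOR (0 NAND 0)) AND 0) AND 0)
= 0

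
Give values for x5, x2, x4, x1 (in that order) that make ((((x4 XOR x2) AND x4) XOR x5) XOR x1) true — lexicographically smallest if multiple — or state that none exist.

x5=0, x2=0, x4=0, x1=1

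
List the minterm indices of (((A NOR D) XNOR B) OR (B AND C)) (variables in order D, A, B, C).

Σm(2, 3, 4, 5, 7, 8, 9, 11, 12, 13, 15) = (NOT D AND NOT A AND B AND NOT C) OR (NOT D AND NOT A AND B AND C) OR (NOT D AND A AND NOT B AND NOT C) OR (NOT D AND A AND NOT B AND C) OR (NOT D AND A AND B AND C) OR (D AND NOT A AND NOT B AND NOT C) OR (D AND NOT A AND NOT B AND C) OR (D AND NOT A AND B AND C) OR (D AND A AND NOT B AND NOT C) OR (D AND A AND NOT B AND C) OR (D AND A AND B AND C)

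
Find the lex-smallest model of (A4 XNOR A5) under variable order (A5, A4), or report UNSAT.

A5=0, A4=0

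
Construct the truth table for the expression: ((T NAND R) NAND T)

R | T | Output
--------------
0 | 0 | 1
0 | 1 | 0
1 | 0 | 1
1 | 1 | 1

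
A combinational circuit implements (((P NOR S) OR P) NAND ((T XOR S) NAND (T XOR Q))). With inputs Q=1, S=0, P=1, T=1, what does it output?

Substituting: (((1 NOR 0) OR 1) NAND ((1 XOR 0) NAND (1 XOR 1)))
= 0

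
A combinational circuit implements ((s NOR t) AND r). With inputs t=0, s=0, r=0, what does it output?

Substituting: ((0 NOR 0) AND 0)
= 0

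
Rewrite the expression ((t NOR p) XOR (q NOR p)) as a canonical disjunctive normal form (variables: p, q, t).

(NOT p AND NOT q AND t) OR (NOT p AND q AND NOT t)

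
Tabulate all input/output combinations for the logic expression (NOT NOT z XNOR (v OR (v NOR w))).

z | v | w | Output
------------------
0 | 0 | 0 | 0
0 | 0 | 1 | 1
0 | 1 | 0 | 0
0 | 1 | 1 | 0
1 | 0 | 0 | 1
1 | 0 | 1 | 0
1 | 1 | 0 | 1
1 | 1 | 1 | 1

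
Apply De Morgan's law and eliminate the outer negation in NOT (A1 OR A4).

NOT A1 AND NOT A4
De Morgan's: NOT(OR of terms) = AND of negations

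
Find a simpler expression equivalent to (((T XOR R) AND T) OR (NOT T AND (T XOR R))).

By distribution ((E AND v) OR (E AND NOT v) = E):
= (T XOR R)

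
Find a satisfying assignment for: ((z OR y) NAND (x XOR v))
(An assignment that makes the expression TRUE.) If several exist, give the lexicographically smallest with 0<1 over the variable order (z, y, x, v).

z=0, y=0, x=0, v=0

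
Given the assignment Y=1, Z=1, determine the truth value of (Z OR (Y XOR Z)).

Substituting: (1 OR (1 XOR 1))
= 1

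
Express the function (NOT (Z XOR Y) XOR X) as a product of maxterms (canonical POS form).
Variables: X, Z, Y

ΠM(1, 2, 4, 7) = (X OR Z OR NOT Y) AND (X OR NOT Z OR Y) AND (NOT X OR Z OR Y) AND (NOT X OR NOT Z OR NOT Y)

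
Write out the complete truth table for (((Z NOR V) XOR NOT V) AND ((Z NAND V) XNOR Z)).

V | Z | Output
--------------
0 | 0 | 0
0 | 1 | 1
1 | 0 | 0
1 | 1 | 0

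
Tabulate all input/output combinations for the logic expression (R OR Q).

R | Q | Output
--------------
0 | 0 | 0
0 | 1 | 1
1 | 0 | 1
1 | 1 | 1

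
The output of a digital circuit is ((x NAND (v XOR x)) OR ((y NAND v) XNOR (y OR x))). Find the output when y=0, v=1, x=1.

Substituting: ((1 NAND (1 XOR 1)) OR ((0 NAND 1) XNOR (0 OR 1)))
= 1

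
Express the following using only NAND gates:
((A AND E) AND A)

((((A NAND E) NAND (A NAND E)) NAND A) NAND (((A NAND E) NAND (A NAND E)) NAND A))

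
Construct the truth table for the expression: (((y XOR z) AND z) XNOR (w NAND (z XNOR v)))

w | z | y | v | Output
----------------------
0 | 0 | 0 | 0 | 0
0 | 0 | 0 | 1 | 0
0 | 0 | 1 | 0 | 0
0 | 0 | 1 | 1 | 0
0 | 1 | 0 | 0 | 1
0 | 1 | 0 | 1 | 1
0 | 1 | 1 | 0 | 0
0 | 1 | 1 | 1 | 0
1 | 0 | 0 | 0 | 1
1 | 0 | 0 | 1 | 0
1 | 0 | 1 | 0 | 1
1 | 0 | 1 | 1 | 0
1 | 1 | 0 | 0 | 1
1 | 1 | 0 | 1 | 0
1 | 1 | 1 | 0 | 0
1 | 1 | 1 | 1 | 1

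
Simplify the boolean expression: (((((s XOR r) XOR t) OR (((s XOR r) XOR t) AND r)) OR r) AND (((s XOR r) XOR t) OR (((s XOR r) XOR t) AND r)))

By absorption (E AND (E OR v) = E) then absorption (E OR (E AND v) = E):
= ((s XOR r) XOR t)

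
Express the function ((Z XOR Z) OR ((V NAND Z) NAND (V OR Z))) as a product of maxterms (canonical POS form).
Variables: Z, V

ΠM(1, 2) = (Z OR NOT V) AND (NOT Z OR V)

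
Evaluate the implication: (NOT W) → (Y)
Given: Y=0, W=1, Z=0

Antecedent (NOT W) = 0; consequent (Y) = 0.
0 → 0 = 1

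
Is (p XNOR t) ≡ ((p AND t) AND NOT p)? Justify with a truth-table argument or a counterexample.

No. Counterexample: with p=0, t=0, Expression 1 = 1 but Expression 2 = 0.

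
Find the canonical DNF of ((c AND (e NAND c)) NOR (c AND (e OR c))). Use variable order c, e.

(NOT c AND NOT e) OR (NOT c AND e)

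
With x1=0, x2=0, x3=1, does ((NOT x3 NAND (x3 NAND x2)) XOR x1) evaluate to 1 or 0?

Substituting: ((NOT 1 NAND (1 NAND 0)) XOR 0)
= 1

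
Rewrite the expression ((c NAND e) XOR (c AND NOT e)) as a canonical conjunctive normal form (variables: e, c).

(e OR NOT c) AND (NOT e OR NOT c)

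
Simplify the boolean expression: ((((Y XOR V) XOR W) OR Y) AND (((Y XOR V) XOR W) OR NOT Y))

By distribution ((E OR v) AND (E OR NOT v) = E):
= ((Y XOR V) XOR W)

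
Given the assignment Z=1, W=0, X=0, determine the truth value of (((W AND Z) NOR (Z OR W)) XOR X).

Substituting: (((0 AND 1) NOR (1 OR 0)) XOR 0)
= 0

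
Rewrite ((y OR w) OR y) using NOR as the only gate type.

((((y NOR w) NOR (y NOR w)) NOR y) NOR (((y NOR w) NOR (y NOR w)) NOR y))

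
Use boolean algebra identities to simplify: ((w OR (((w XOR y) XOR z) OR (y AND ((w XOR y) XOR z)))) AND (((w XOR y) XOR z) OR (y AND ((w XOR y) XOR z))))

By absorption (E AND (E OR v) = E) then absorption (E OR (E AND v) = E):
= ((w XOR y) XOR z)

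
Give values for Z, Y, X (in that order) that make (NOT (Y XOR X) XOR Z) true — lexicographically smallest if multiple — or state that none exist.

Z=0, Y=0, X=0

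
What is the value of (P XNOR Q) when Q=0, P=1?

Substituting: (1 XNOR 0)
= 0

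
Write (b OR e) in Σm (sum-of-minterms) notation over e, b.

Σm(1, 2, 3) = (NOT e AND b) OR (e AND NOT b) OR (e AND b)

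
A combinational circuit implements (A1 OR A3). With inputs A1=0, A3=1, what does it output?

Substituting: (0 OR 1)
= 1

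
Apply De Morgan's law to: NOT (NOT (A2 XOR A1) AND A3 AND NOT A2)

(A2 XOR A1) OR NOT A3 OR A2
De Morgan's: NOT(AND of terms) = OR of negations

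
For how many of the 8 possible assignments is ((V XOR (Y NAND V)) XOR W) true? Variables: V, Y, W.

Satisfying assignments: (0,0,0), (0,1,0), (1,0,1), (1,1,0)
Count: 4 out of 8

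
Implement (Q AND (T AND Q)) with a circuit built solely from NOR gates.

((Q NOR Q) NOR (((T NOR T) NOR (Q NOR Q)) NOR ((T NOR T) NOR (Q NOR Q))))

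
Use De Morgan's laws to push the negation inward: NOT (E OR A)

NOT E AND NOT A
De Morgan's: NOT(OR of terms) = AND of negations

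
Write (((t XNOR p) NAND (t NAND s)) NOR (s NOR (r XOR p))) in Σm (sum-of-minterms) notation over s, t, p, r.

Σm(1, 6, 8, 9) = (NOT s AND NOT t AND NOT p AND r) OR (NOT s AND t AND p AND NOT r) OR (s AND NOT t AND NOT p AND NOT r) OR (s AND NOT t AND NOT p AND r)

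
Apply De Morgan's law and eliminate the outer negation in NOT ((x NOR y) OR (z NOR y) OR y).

NOT (x NOR y) AND NOT (z NOR y) AND NOT y
De Morgan's: NOT(OR of terms) = AND of negations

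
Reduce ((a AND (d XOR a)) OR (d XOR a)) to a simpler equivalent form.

By absorption (E OR (E AND v) = E):
= (d XOR a)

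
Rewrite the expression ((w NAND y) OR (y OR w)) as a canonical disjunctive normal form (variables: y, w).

(NOT y AND NOT w) OR (NOT y AND w) OR (y AND NOT w) OR (y AND w)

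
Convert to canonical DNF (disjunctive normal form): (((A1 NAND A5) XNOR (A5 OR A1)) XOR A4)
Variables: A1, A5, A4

(NOT A1 AND NOT A5 AND A4) OR (NOT A1 AND A5 AND NOT A4) OR (A1 AND NOT A5 AND NOT A4) OR (A1 AND A5 AND A4)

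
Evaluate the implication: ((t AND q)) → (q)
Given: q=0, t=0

Antecedent ((t AND q)) = 0; consequent (q) = 0.
0 → 0 = 1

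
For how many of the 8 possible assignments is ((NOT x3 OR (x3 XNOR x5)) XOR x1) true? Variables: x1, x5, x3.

Satisfying assignments: (0,0,0), (0,1,0), (0,1,1), (1,0,1)
Count: 4 out of 8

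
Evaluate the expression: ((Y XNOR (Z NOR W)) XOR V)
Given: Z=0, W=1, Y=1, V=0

Substituting: ((1 XNOR (0 NOR 1)) XOR 0)
= 0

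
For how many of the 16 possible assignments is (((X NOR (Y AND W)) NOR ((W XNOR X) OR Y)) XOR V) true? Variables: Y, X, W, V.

Satisfying assignments: (0,0,0,1), (0,0,1,1), (0,1,0,0), (0,1,1,1), (1,0,0,1), (1,0,1,1), (1,1,0,1), (1,1,1,1)
Count: 8 out of 16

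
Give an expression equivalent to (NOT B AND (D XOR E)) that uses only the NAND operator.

(((B NAND B) NAND ((D NAND (D NAND E)) NAND (E NAND (D NAND E)))) NAND ((B NAND B) NAND ((D NAND (D NAND E)) NAND (E NAND (D NAND E)))))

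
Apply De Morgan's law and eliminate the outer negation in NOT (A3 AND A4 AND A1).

NOT A3 OR NOT A4 OR NOT A1
De Morgan's: NOT(AND of terms) = OR of negations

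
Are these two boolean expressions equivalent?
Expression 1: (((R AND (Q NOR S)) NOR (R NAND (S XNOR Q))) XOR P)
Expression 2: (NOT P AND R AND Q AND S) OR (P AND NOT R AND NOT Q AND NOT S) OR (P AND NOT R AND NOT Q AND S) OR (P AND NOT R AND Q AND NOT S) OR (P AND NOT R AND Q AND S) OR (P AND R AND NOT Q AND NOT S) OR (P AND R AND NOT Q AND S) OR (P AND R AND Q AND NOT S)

Yes, they are equivalent — the two output columns agree on all 16 assignments:
P | R | Q | S | Expression 1 | Expression 2
-------------------------------------------
0 | 0 | 0 | 0 | 0 | 0
0 | 0 | 0 | 1 | 0 | 0
0 | 0 | 1 | 0 | 0 | 0
0 | 0 | 1 | 1 | 0 | 0
0 | 1 | 0 | 0 | 0 | 0
0 | 1 | 0 | 1 | 0 | 0
0 | 1 | 1 | 0 | 0 | 0
0 | 1 | 1 | 1 | 1 | 1
1 | 0 | 0 | 0 | 1 | 1
1 | 0 | 0 | 1 | 1 | 1
1 | 0 | 1 | 0 | 1 | 1
1 | 0 | 1 | 1 | 1 | 1
1 | 1 | 0 | 0 | 1 | 1
1 | 1 | 0 | 1 | 1 | 1
1 | 1 | 1 | 0 | 1 | 1
1 | 1 | 1 | 1 | 0 | 0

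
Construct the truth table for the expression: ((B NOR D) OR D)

B | D | Output
--------------
0 | 0 | 1
0 | 1 | 1
1 | 0 | 0
1 | 1 | 1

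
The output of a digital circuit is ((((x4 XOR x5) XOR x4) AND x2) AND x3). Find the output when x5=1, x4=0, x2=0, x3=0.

Substituting: ((((0 XOR 1) XOR 0) AND 0) AND 0)
= 0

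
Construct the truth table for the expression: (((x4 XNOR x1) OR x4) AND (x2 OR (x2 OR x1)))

x2 | x1 | x4 | Output
---------------------
0 | 0 | 0 | 0
0 | 0 | 1 | 0
0 | 1 | 0 | 0
0 | 1 | 1 | 1
1 | 0 | 0 | 1
1 | 0 | 1 | 1
1 | 1 | 0 | 0
1 | 1 | 1 | 1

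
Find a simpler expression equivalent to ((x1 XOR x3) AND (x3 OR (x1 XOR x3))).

By absorption (E AND (E OR v) = E):
= (x1 XOR x3)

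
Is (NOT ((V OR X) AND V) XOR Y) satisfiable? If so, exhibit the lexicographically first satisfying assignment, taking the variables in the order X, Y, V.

X=0, Y=0, V=0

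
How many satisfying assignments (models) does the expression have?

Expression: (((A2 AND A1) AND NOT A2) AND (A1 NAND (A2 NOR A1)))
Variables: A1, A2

No assignment satisfies the expression.
Count: 0 out of 4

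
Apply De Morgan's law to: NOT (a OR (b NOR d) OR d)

NOT a AND NOT (b NOR d) AND NOT d
De Morgan's: NOT(OR of terms) = AND of negations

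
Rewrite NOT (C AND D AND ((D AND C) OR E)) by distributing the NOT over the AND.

NOT C OR NOT D OR NOT ((D AND C) OR E)
De Morgan's: NOT(AND of terms) = OR of negations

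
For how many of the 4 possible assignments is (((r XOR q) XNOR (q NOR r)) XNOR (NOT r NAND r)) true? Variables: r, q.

Satisfying assignments: (1,1)
Count: 1 out of 4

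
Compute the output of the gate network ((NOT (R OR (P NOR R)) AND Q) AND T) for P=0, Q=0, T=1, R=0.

Substituting: ((NOT (0 OR (0 NOR 0)) AND 0) AND 1)
= 0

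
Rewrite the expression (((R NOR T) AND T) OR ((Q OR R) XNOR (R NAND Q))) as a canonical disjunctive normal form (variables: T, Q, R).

(NOT T AND NOT Q AND R) OR (NOT T AND Q AND NOT R) OR (T AND NOT Q AND R) OR (T AND Q AND NOT R)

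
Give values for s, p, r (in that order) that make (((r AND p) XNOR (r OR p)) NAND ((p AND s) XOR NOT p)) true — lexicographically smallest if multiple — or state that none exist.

s=0, p=0, r=1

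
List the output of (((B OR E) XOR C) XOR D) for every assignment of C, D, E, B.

C | D | E | B | Output
----------------------
0 | 0 | 0 | 0 | 0
0 | 0 | 0 | 1 | 1
0 | 0 | 1 | 0 | 1
0 | 0 | 1 | 1 | 1
0 | 1 | 0 | 0 | 1
0 | 1 | 0 | 1 | 0
0 | 1 | 1 | 0 | 0
0 | 1 | 1 | 1 | 0
1 | 0 | 0 | 0 | 1
1 | 0 | 0 | 1 | 0
1 | 0 | 1 | 0 | 0
1 | 0 | 1 | 1 | 0
1 | 1 | 0 | 0 | 0
1 | 1 | 0 | 1 | 1
1 | 1 | 1 | 0 | 1
1 | 1 | 1 | 1 | 1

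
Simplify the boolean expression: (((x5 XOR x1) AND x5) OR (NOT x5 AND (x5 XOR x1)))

By distribution ((E AND v) OR (E AND NOT v) = E):
= (x5 XOR x1)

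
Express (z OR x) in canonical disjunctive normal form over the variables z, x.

(NOT z AND x) OR (z AND NOT x) OR (z AND x)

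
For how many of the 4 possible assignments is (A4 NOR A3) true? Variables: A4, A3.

Satisfying assignments: (0,0)
Count: 1 out of 4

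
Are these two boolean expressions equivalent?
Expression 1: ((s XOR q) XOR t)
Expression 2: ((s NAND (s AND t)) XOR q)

No. Counterexample: with s=0, t=0, q=0, Expression 1 = 0 but Expression 2 = 1.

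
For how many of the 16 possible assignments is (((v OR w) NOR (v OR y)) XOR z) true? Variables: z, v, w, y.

Satisfying assignments: (0,0,0,0), (1,0,0,1), (1,0,1,0), (1,0,1,1), (1,1,0,0), (1,1,0,1), (1,1,1,0), (1,1,1,1)
Count: 8 out of 16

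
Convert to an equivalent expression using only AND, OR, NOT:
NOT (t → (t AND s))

t AND NOT (t AND s)
(Negated implication: NOT(A → B) = A AND NOT B)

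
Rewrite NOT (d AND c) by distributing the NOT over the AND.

NOT d OR NOT c
De Morgan's: NOT(AND of terms) = OR of negations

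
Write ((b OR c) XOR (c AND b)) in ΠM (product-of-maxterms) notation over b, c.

ΠM(0, 3) = (b OR c) AND (NOT b OR NOT c)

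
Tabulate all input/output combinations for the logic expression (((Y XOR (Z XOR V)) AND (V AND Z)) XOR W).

W | V | Z | Y | Output
----------------------
0 | 0 | 0 | 0 | 0
0 | 0 | 0 | 1 | 0
0 | 0 | 1 | 0 | 0
0 | 0 | 1 | 1 | 0
0 | 1 | 0 | 0 | 0
0 | 1 | 0 | 1 | 0
0 | 1 | 1 | 0 | 0
0 | 1 | 1 | 1 | 1
1 | 0 | 0 | 0 | 1
1 | 0 | 0 | 1 | 1
1 | 0 | 1 | 0 | 1
1 | 0 | 1 | 1 | 1
1 | 1 | 0 | 0 | 1
1 | 1 | 0 | 1 | 1
1 | 1 | 1 | 0 | 1
1 | 1 | 1 | 1 | 0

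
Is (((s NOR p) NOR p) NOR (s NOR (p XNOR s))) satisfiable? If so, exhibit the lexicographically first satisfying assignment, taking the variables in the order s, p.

s=0, p=0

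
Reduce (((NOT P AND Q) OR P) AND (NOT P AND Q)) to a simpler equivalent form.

By absorption (E AND (E OR v) = E):
= (NOT P AND Q)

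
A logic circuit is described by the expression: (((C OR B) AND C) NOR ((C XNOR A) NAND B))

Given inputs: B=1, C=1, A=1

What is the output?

Substituting: (((1 OR 1) AND 1) NOR ((1 XNOR 1) NAND 1))
= 0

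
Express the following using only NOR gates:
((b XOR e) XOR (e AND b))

((((((((b NOR e) NOR (b NOR e)) NOR ((b NOR e) NOR (b NOR e))) NOR ((((b NOR b) NOR (e NOR e)) NOR ((b NOR b) NOR (e NOR e))) NOR (((b NOR b) NOR (e NOR e)) NOR ((b NOR b) NOR (e NOR e))))) NOR ((e NOR e) NOR (b NOR b))) NOR (((((b NOR e) NOR (b NOR e)) NOR ((b NOR e) NOR (b NOR e))) NOR ((((b NOR b) NOR (e NOR e)) NOR ((b NOR b) NOR (e NOR e))) NOR (((b NOR b) NOR (e NOR e)) NOR ((b NOR b) NOR (e NOR e))))) NOR ((e NOR e) NOR (b NOR b)))) NOR ((((((b NOR e) NOR (b NOR e)) NOR ((b NOR e) NOR (b NOR e))) NOR ((((b NOR b) NOR (e NOR e)) NOR ((b NOR b) NOR (e NOR e))) NOR (((b NOR b) NOR (e NOR e)) NOR ((b NOR b) NOR (e NOR e))))) NOR ((e NOR e) NOR (b NOR b))) NOR (((((b NOR e) NOR (b NOR e)) NOR ((b NOR e) NOR (b NOR e))) NOR ((((b NOR b) NOR (e NOR e)) NOR ((b NOR b) NOR (e NOR e))) NOR (((b NOR b) NOR (e NOR e)) NOR ((b NOR b) NOR (e NOR e))))) NOR ((e NOR e) NOR (b NOR b))))) NOR ((((((((b NOR e) NOR (b NOR e)) NOR ((b NOR e) NOR (b NOR e))) NOR ((((b NOR b) NOR (e NOR e)) NOR ((b NOR b) NOR (e NOR e))) NOR (((b NOR b) NOR (e NOR e)) NOR ((b NOR b) NOR (e NOR e))))) NOR ((((b NOR e) NOR (b NOR e)) NOR ((b NOR e) NOR (b NOR e))) NOR ((((b NOR b) NOR (e NOR e)) NOR ((b NOR b) NOR (e NOR e))) NOR (((b NOR b) NOR (e NOR e)) NOR ((b NOR b) NOR (e NOR e)))))) NOR (((e NOR e) NOR (b NOR b)) NOR ((e NOR e) NOR (b NOR b)))) NOR ((((((b NOR e) NOR (b NOR e)) NOR ((b NOR e) NOR (b NOR e))) NOR ((((b NOR b) NOR (e NOR e)) NOR ((b NOR b) NOR (e NOR e))) NOR (((b NOR b) NOR (e NOR e)) NOR ((b NOR b) NOR (e NOR e))))) NOR ((((b NOR e) NOR (b NOR e)) NOR ((b NOR e) NOR (b NOR e))) NOR ((((b NOR b) NOR (e NOR e)) NOR ((b NOR b) NOR (e NOR e))) NOR (((b NOR b) NOR (e NOR e)) NOR ((b NOR b) NOR (e NOR e)))))) NOR (((e NOR e) NOR (b NOR b)) NOR ((e NOR e) NOR (b NOR b))))) NOR (((((((b NOR e) NOR (b NOR e)) NOR ((b NOR e) NOR (b NOR e))) NOR ((((b NOR b) NOR (e NOR e)) NOR ((b NOR b) NOR (e NOR e))) NOR (((b NOR b) NOR (e NOR e)) NOR ((b NOR b) NOR (e NOR e))))) NOR ((((b NOR e) NOR (b NOR e)) NOR ((b NOR e) NOR (b NOR e))) NOR ((((b NOR b) NOR (e NOR e)) NOR ((b NOR b) NOR (e NOR e))) NOR (((b NOR b) NOR (e NOR e)) NOR ((b NOR b) NOR (e NOR e)))))) NOR (((e NOR e) NOR (b NOR b)) NOR ((e NOR e) NOR (b NOR b)))) NOR ((((((b NOR e) NOR (b NOR e)) NOR ((b NOR e) NOR (b NOR e))) NOR ((((b NOR b) NOR (e NOR e)) NOR ((b NOR b) NOR (e NOR e))) NOR (((b NOR b) NOR (e NOR e)) NOR ((b NOR b) NOR (e NOR e))))) NOR ((((b NOR e) NOR (b NOR e)) NOR ((b NOR e) NOR (b NOR e))) NOR ((((b NOR b) NOR (e NOR e)) NOR ((b NOR b) NOR (e NOR e))) NOR (((b NOR b) NOR (e NOR e)) NOR ((b NOR b) NOR (e NOR e)))))) NOR (((e NOR e) NOR (b NOR b)) NOR ((e NOR e) NOR (b NOR b)))))))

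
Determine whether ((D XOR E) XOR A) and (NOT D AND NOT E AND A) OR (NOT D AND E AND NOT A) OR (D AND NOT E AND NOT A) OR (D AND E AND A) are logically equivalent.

Yes, they are equivalent — the two output columns agree on all 8 assignments:
D | E | A | Expression 1 | Expression 2
---------------------------------------
0 | 0 | 0 | 0 | 0
0 | 0 | 1 | 1 | 1
0 | 1 | 0 | 1 | 1
0 | 1 | 1 | 0 | 0
1 | 0 | 0 | 1 | 1
1 | 0 | 1 | 0 | 0
1 | 1 | 0 | 0 | 0
1 | 1 | 1 | 1 | 1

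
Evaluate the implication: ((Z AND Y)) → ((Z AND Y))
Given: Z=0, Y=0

Antecedent ((Z AND Y)) = 0; consequent ((Z AND Y)) = 0.
0 → 0 = 1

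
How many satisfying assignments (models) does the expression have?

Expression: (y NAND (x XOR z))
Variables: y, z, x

Satisfying assignments: (0,0,0), (0,0,1), (0,1,0), (0,1,1), (1,0,0), (1,1,1)
Count: 6 out of 8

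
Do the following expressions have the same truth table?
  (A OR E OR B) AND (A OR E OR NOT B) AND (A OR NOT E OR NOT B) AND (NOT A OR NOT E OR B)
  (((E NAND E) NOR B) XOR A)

Yes, they are equivalent — the two output columns agree on all 8 assignments:
A | E | B | Expression 1 | Expression 2
---------------------------------------
0 | 0 | 0 | 0 | 0
0 | 0 | 1 | 0 | 0
0 | 1 | 0 | 1 | 1
0 | 1 | 1 | 0 | 0
1 | 0 | 0 | 1 | 1
1 | 0 | 1 | 1 | 1
1 | 1 | 0 | 0 | 0
1 | 1 | 1 | 1 | 1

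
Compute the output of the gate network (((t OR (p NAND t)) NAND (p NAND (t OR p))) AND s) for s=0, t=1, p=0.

Substituting: (((1 OR (0 NAND 1)) NAND (0 NAND (1 OR 0))) AND 0)
= 0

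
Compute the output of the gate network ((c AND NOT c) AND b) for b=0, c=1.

Substituting: ((1 AND NOT 1) AND 0)
= 0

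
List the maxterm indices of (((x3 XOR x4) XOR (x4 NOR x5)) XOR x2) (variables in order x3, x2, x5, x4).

ΠM(2, 4, 5, 7, 8, 9, 11, 14) = (x3 OR x2 OR NOT x5 OR x4) AND (x3 OR NOT x2 OR x5 OR x4) AND (x3 OR NOT x2 OR x5 OR NOT x4) AND (x3 OR NOT x2 OR NOT x5 OR NOT x4) AND (NOT x3 OR x2 OR x5 OR x4) AND (NOT x3 OR x2 OR x5 OR NOT x4) AND (NOT x3 OR x2 OR NOT x5 OR NOT x4) AND (NOT x3 OR NOT x2 OR NOT x5 OR x4)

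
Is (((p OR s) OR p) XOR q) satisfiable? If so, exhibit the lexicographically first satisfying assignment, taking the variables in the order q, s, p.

q=0, s=0, p=1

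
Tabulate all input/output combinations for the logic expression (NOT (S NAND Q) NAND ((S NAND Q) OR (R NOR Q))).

Q | S | R | Output
------------------
0 | 0 | 0 | 1
0 | 0 | 1 | 1
0 | 1 | 0 | 1
0 | 1 | 1 | 1
1 | 0 | 0 | 1
1 | 0 | 1 | 1
1 | 1 | 0 | 1
1 | 1 | 1 | 1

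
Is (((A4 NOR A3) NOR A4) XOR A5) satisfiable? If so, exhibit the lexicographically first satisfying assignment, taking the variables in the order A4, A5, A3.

A4=0, A5=0, A3=1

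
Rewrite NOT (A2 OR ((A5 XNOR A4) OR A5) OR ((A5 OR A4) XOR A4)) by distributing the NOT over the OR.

NOT A2 AND NOT ((A5 XNOR A4) OR A5) AND NOT ((A5 OR A4) XOR A4)
De Morgan's: NOT(OR of terms) = AND of negations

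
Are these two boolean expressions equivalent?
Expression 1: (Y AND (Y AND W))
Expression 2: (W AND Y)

Yes, they are equivalent — the two output columns agree on all 4 assignments:
W | Y | Expression 1 | Expression 2
-----------------------------------
0 | 0 | 0 | 0
0 | 1 | 0 | 0
1 | 0 | 0 | 0
1 | 1 | 1 | 1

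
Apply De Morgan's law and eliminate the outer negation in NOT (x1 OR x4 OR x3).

NOT x1 AND NOT x4 AND NOT x3
De Morgan's: NOT(OR of terms) = AND of negations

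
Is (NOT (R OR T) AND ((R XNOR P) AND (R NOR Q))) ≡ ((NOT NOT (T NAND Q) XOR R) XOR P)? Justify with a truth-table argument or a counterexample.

No. Counterexample: with R=0, Q=0, P=0, T=1, Expression 1 = 0 but Expression 2 = 1.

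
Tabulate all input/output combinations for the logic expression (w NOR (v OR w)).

w | v | Output
--------------
0 | 0 | 1
0 | 1 | 0
1 | 0 | 0
1 | 1 | 0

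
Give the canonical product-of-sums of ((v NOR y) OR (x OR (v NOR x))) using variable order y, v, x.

ΠM(2, 6) = (y OR NOT v OR x) AND (NOT y OR NOT v OR x)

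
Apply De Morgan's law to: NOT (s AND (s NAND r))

NOT s OR NOT (s NAND r)
De Morgan's: NOT(AND of terms) = OR of negations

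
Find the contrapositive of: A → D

Contrapositive: NOT D → NOT A
Note: A statement and its contrapositive are logically equivalent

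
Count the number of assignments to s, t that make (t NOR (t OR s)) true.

Satisfying assignments: (0,0)
Count: 1 out of 4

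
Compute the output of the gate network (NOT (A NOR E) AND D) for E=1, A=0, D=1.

Substituting: (NOT (0 NOR 1) AND 1)
= 1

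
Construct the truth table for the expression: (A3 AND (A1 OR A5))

A3 | A5 | A1 | Output
---------------------
0 | 0 | 0 | 0
0 | 0 | 1 | 0
0 | 1 | 0 | 0
0 | 1 | 1 | 0
1 | 0 | 0 | 0
1 | 0 | 1 | 1
1 | 1 | 0 | 1
1 | 1 | 1 | 1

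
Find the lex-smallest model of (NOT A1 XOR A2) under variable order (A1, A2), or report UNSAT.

A1=0, A2=0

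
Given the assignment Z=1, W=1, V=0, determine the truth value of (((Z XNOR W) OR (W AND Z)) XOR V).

Substituting: (((1 XNOR 1) OR (1 AND 1)) XOR 0)
= 1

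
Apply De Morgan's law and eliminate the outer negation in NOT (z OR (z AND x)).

NOT z AND NOT (z AND x)
De Morgan's: NOT(OR of terms) = AND of negations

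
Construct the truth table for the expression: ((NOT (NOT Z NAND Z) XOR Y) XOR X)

Y | X | Z | Output
------------------
0 | 0 | 0 | 0
0 | 0 | 1 | 0
0 | 1 | 0 | 1
0 | 1 | 1 | 1
1 | 0 | 0 | 1
1 | 0 | 1 | 1
1 | 1 | 0 | 0
1 | 1 | 1 | 0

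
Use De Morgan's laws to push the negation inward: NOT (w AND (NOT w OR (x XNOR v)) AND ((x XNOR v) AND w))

NOT w OR NOT (NOT w OR (x XNOR v)) OR NOT ((x XNOR v) AND w)
De Morgan's: NOT(AND of terms) = OR of negations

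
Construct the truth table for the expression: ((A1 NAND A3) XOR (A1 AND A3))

A3 | A1 | Output
----------------
0 | 0 | 1
0 | 1 | 1
1 | 0 | 1
1 | 1 | 1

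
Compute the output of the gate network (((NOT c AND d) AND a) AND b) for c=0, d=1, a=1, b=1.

Substituting: (((NOT 0 AND 1) AND 1) AND 1)
= 1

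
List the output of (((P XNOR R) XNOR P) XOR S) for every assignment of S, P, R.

S | P | R | Output
------------------
0 | 0 | 0 | 0
0 | 0 | 1 | 1
0 | 1 | 0 | 0
0 | 1 | 1 | 1
1 | 0 | 0 | 1
1 | 0 | 1 | 0
1 | 1 | 0 | 1
1 | 1 | 1 | 0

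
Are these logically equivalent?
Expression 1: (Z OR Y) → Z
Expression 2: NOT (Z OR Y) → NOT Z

No, Inverse is not equivalent to original (counterexample: Z=0, Y=1)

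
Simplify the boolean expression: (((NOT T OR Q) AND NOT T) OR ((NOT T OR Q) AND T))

By distribution ((E AND v) OR (E AND NOT v) = E):
= (NOT T OR Q)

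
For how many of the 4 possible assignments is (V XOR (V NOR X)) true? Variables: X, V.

Satisfying assignments: (0,0), (0,1), (1,1)
Count: 3 out of 4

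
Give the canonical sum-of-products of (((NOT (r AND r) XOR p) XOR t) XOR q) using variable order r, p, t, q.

Σm(0, 3, 5, 6, 9, 10, 12, 15) = (NOT r AND NOT p AND NOT t AND NOT q) OR (NOT r AND NOT p AND t AND q) OR (NOT r AND p AND NOT t AND q) OR (NOT r AND p AND t AND NOT q) OR (r AND NOT p AND NOT t AND q) OR (r AND NOT p AND t AND NOT q) OR (r AND p AND NOT t AND NOT q) OR (r AND p AND t AND q)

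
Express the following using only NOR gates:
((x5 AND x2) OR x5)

((((x5 NOR x5) NOR (x2 NOR x2)) NOR x5) NOR (((x5 NOR x5) NOR (x2 NOR x2)) NOR x5))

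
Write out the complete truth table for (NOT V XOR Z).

Z | V | Output
--------------
0 | 0 | 1
0 | 1 | 0
1 | 0 | 0
1 | 1 | 1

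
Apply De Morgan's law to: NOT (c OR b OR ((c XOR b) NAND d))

NOT c AND NOT b AND NOT ((c XOR b) NAND d)
De Morgan's: NOT(OR of terms) = AND of negations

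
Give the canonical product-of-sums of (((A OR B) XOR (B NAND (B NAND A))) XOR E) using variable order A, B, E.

ΠM(1, 3, 4, 6) = (A OR B OR NOT E) AND (A OR NOT B OR NOT E) AND (NOT A OR B OR E) AND (NOT A OR NOT B OR E)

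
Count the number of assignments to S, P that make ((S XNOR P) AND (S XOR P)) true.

No assignment satisfies the expression.
Count: 0 out of 4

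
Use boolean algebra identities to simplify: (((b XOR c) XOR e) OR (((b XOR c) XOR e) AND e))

By absorption (E OR (E AND v) = E):
= ((b XOR c) XOR e)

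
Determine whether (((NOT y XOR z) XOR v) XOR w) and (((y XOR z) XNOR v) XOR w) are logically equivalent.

Yes, they are equivalent — the two output columns agree on all 16 assignments:
y | z | v | w | Expression 1 | Expression 2
-------------------------------------------
0 | 0 | 0 | 0 | 1 | 1
0 | 0 | 0 | 1 | 0 | 0
0 | 0 | 1 | 0 | 0 | 0
0 | 0 | 1 | 1 | 1 | 1
0 | 1 | 0 | 0 | 0 | 0
0 | 1 | 0 | 1 | 1 | 1
0 | 1 | 1 | 0 | 1 | 1
0 | 1 | 1 | 1 | 0 | 0
1 | 0 | 0 | 0 | 0 | 0
1 | 0 | 0 | 1 | 1 | 1
1 | 0 | 1 | 0 | 1 | 1
1 | 0 | 1 | 1 | 0 | 0
1 | 1 | 0 | 0 | 1 | 1
1 | 1 | 0 | 1 | 0 | 0
1 | 1 | 1 | 0 | 0 | 0
1 | 1 | 1 | 1 | 1 | 1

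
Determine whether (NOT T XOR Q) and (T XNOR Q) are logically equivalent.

Yes, they are equivalent — the two output columns agree on all 4 assignments:
Q | T | Expression 1 | Expression 2
-----------------------------------
0 | 0 | 1 | 1
0 | 1 | 0 | 0
1 | 0 | 0 | 0
1 | 1 | 1 | 1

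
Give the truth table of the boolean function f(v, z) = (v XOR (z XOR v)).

v | z | Output
--------------
0 | 0 | 0
0 | 1 | 1
1 | 0 | 0
1 | 1 | 1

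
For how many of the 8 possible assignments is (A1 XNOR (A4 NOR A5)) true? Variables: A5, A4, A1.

Satisfying assignments: (0,0,1), (0,1,0), (1,0,0), (1,1,0)
Count: 4 out of 8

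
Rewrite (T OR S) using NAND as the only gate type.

((T NAND T) NAND (S NAND S))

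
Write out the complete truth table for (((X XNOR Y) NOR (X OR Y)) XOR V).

X | V | Y | Output
------------------
0 | 0 | 0 | 0
0 | 0 | 1 | 0
0 | 1 | 0 | 1
0 | 1 | 1 | 1
1 | 0 | 0 | 0
1 | 0 | 1 | 0
1 | 1 | 0 | 1
1 | 1 | 1 | 1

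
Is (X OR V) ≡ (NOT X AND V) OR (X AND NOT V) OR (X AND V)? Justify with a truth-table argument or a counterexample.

Yes, they are equivalent — the two output columns agree on all 4 assignments:
X | V | Expression 1 | Expression 2
-----------------------------------
0 | 0 | 0 | 0
0 | 1 | 1 | 1
1 | 0 | 1 | 1
1 | 1 | 1 | 1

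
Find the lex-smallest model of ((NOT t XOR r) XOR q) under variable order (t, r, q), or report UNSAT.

t=0, r=0, q=0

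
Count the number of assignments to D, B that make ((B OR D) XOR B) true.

Satisfying assignments: (1,0)
Count: 1 out of 4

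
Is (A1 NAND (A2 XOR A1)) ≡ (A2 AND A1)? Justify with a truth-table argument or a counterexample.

No. Counterexample: with A2=0, A1=0, Expression 1 = 1 but Expression 2 = 0.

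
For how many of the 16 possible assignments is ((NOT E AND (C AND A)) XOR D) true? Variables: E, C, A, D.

Satisfying assignments: (0,0,0,1), (0,0,1,1), (0,1,0,1), (0,1,1,0), (1,0,0,1), (1,0,1,1), (1,1,0,1), (1,1,1,1)
Count: 8 out of 16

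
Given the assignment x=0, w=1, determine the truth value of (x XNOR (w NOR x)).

Substituting: (0 XNOR (1 NOR 0))
= 1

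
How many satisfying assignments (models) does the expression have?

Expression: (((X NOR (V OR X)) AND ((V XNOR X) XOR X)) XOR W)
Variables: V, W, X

Satisfying assignments: (0,0,0), (0,1,1), (1,1,0), (1,1,1)
Count: 4 out of 8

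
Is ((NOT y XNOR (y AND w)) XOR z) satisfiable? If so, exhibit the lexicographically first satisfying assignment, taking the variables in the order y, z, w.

y=0, z=1, w=0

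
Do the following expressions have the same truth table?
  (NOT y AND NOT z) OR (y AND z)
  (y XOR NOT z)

Yes, they are equivalent — the two output columns agree on all 4 assignments:
y | z | Expression 1 | Expression 2
-----------------------------------
0 | 0 | 1 | 1
0 | 1 | 0 | 0
1 | 0 | 0 | 0
1 | 1 | 1 | 1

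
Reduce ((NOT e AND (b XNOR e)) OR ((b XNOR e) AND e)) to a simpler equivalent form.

By distribution ((E AND v) OR (E AND NOT v) = E):
= (b XNOR e)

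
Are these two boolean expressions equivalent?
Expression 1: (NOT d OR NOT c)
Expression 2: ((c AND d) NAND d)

Yes, they are equivalent — the two output columns agree on all 4 assignments:
d | c | Expression 1 | Expression 2
-----------------------------------
0 | 0 | 1 | 1
0 | 1 | 1 | 1
1 | 0 | 1 | 1
1 | 1 | 0 | 0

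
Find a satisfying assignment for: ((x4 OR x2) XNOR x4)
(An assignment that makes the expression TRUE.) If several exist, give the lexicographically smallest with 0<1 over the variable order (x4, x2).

x4=0, x2=0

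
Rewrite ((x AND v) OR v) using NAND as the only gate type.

((((x NAND v) NAND (x NAND v)) NAND ((x NAND v) NAND (x NAND v))) NAND (v NAND v))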